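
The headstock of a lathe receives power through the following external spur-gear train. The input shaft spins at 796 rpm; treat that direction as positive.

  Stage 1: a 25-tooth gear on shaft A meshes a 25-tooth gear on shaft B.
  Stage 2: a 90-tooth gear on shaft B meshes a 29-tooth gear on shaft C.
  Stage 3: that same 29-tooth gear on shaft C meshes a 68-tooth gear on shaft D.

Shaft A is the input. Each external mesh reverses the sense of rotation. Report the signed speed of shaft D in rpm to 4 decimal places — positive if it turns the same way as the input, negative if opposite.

-1053.5294 rpm (opposite to input, |ω| = 1053.5294 rpm)

Stage 1 [25T→25T]: ω = 796.0000×25/25 = 796.0000 rpm, dir flips to −; running = −796.0000
Stage 2 [90T→29T]: ω = 796.0000×90/29 = 2470.3448 rpm, dir flips to +; running = +2470.3448
Stage 3 [29T→68T]: ω = 2470.3448×29/68 = 1053.5294 rpm, dir flips to −; running = −1053.5294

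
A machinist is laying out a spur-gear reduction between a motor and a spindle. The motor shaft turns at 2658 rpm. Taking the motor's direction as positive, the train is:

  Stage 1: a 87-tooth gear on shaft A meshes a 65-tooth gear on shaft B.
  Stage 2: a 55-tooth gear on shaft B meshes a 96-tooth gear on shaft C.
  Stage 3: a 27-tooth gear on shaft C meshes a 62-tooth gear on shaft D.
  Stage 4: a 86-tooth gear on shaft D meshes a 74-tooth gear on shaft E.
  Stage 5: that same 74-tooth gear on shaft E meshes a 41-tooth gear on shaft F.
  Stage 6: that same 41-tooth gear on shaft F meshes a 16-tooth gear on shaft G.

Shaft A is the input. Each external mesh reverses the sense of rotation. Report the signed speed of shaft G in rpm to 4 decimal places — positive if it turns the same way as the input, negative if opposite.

Stage 1 [87T→65T]: ω = 2658.0000×87/65 = 3557.6308 rpm, dir flips to −; running = −3557.6308
Stage 2 [55T→96T]: ω = 3557.6308×55/96 = 2038.2260 rpm, dir flips to +; running = +2038.2260
Stage 3 [27T→62T]: ω = 2038.2260×27/62 = 887.6145 rpm, dir flips to −; running = −887.6145
Stage 4 [86T→74T]: ω = 887.6145×86/74 = 1031.5520 rpm, dir flips to +; running = +1031.5520
Stage 5 [74T→41T]: ω = 1031.5520×74/41 = 1861.8256 rpm, dir flips to −; running = −1861.8256
Stage 6 [41T→16T]: ω = 1861.8256×41/16 = 4770.9281 rpm, dir flips to +; running = +4770.9281

+4770.9281 rpm (same as input, |ω| = 4770.9281 rpm)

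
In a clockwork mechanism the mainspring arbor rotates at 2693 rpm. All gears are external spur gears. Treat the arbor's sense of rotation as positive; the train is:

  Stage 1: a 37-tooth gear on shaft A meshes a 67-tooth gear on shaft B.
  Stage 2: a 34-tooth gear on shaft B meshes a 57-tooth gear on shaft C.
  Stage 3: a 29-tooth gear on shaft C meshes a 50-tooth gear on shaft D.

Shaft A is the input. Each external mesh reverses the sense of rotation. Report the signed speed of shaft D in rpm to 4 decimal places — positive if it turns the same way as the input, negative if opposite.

Stage 1 [37T→67T]: ω = 2693.0000×37/67 = 1487.1791 rpm, dir flips to −; running = −1487.1791
Stage 2 [34T→57T]: ω = 1487.1791×34/57 = 887.0893 rpm, dir flips to +; running = +887.0893
Stage 3 [29T→50T]: ω = 887.0893×29/50 = 514.5118 rpm, dir flips to −; running = −514.5118

-514.5118 rpm (opposite to input, |ω| = 514.5118 rpm)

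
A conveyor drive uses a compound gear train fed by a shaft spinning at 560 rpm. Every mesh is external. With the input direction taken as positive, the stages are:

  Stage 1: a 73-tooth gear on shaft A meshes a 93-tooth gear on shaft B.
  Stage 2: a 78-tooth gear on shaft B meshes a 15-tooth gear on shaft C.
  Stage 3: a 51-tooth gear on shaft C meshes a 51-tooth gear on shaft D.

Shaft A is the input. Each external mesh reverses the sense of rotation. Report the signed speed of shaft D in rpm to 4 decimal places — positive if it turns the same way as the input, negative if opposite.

Stage 1 [73T→93T]: ω = 560.0000×73/93 = 439.5699 rpm, dir flips to −; running = −439.5699
Stage 2 [78T→15T]: ω = 439.5699×78/15 = 2285.7634 rpm, dir flips to +; running = +2285.7634
Stage 3 [51T→51T]: ω = 2285.7634×51/51 = 2285.7634 rpm, dir flips to −; running = −2285.7634

-2285.7634 rpm (opposite to input, |ω| = 2285.7634 rpm)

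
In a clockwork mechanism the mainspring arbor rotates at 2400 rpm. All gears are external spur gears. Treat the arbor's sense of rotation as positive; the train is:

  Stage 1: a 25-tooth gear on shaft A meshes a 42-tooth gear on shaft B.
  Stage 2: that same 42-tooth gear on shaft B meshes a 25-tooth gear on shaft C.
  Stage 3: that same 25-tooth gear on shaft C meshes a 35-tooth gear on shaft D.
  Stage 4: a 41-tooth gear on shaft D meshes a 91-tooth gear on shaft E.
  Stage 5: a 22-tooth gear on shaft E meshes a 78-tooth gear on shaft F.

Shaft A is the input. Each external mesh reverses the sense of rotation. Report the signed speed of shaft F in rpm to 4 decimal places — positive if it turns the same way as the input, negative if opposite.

Stage 1 [25T→42T]: ω = 2400.0000×25/42 = 1428.5714 rpm, dir flips to −; running = −1428.5714
Stage 2 [42T→25T]: ω = 1428.5714×42/25 = 2400.0000 rpm, dir flips to +; running = +2400.0000
Stage 3 [25T→35T]: ω = 2400.0000×25/35 = 1714.2857 rpm, dir flips to −; running = −1714.2857
Stage 4 [41T→91T]: ω = 1714.2857×41/91 = 772.3705 rpm, dir flips to +; running = +772.3705
Stage 5 [22T→78T]: ω = 772.3705×22/78 = 217.8481 rpm, dir flips to −; running = −217.8481

-217.8481 rpm (opposite to input, |ω| = 217.8481 rpm)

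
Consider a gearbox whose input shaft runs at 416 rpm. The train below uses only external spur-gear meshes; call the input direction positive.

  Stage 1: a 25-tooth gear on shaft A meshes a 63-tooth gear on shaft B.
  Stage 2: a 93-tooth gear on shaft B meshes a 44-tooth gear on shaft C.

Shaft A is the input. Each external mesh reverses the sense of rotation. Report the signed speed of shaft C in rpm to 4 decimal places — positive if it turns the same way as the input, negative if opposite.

Stage 1 [25T→63T]: ω = 416.0000×25/63 = 165.0794 rpm, dir flips to −; running = −165.0794
Stage 2 [93T→44T]: ω = 165.0794×93/44 = 348.9177 rpm, dir flips to +; running = +348.9177

+348.9177 rpm (same as input, |ω| = 348.9177 rpm)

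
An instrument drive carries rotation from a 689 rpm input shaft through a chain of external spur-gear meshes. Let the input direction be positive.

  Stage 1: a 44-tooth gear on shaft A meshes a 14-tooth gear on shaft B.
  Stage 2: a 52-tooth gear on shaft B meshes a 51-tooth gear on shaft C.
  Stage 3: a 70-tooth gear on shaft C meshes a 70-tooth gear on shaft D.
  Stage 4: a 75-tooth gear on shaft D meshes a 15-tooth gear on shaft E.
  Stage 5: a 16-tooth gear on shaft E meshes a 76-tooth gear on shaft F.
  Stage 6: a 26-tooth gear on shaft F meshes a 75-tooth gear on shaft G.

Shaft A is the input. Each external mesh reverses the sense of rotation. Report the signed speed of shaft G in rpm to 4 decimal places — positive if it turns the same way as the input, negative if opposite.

+805.6854 rpm (same as input, |ω| = 805.6854 rpm)

Stage 1 [44T→14T]: ω = 689.0000×44/14 = 2165.4286 rpm, dir flips to −; running = −2165.4286
Stage 2 [52T→51T]: ω = 2165.4286×52/51 = 2207.8880 rpm, dir flips to +; running = +2207.8880
Stage 3 [70T→70T]: ω = 2207.8880×70/70 = 2207.8880 rpm, dir flips to −; running = −2207.8880
Stage 4 [75T→15T]: ω = 2207.8880×75/15 = 11039.4398 rpm, dir flips to +; running = +11039.4398
Stage 5 [16T→76T]: ω = 11039.4398×16/76 = 2324.0926 rpm, dir flips to −; running = −2324.0926
Stage 6 [26T→75T]: ω = 2324.0926×26/75 = 805.6854 rpm, dir flips to +; running = +805.6854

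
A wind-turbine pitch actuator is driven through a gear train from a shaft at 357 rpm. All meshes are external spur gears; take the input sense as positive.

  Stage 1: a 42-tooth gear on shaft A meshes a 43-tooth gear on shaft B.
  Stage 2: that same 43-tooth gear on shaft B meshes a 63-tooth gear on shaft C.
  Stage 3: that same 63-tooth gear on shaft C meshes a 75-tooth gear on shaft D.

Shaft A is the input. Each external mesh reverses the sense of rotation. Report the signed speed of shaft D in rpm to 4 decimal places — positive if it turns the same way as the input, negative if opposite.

-199.9200 rpm (opposite to input, |ω| = 199.9200 rpm)

Stage 1 [42T→43T]: ω = 357.0000×42/43 = 348.6977 rpm, dir flips to −; running = −348.6977
Stage 2 [43T→63T]: ω = 348.6977×43/63 = 238.0000 rpm, dir flips to +; running = +238.0000
Stage 3 [63T→75T]: ω = 238.0000×63/75 = 199.9200 rpm, dir flips to −; running = −199.9200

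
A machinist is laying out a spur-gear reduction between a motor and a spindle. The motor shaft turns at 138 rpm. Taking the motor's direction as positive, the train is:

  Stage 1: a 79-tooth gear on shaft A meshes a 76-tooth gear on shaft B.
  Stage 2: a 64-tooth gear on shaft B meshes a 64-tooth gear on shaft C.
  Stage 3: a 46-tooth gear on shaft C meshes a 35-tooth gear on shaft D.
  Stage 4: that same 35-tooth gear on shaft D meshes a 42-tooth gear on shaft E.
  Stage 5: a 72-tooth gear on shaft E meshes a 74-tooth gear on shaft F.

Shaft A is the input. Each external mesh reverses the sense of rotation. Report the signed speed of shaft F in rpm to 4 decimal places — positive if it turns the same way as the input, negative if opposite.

-152.8628 rpm (opposite to input, |ω| = 152.8628 rpm)

Stage 1 [79T→76T]: ω = 138.0000×79/76 = 143.4474 rpm, dir flips to −; running = −143.4474
Stage 2 [64T→64T]: ω = 143.4474×64/64 = 143.4474 rpm, dir flips to +; running = +143.4474
Stage 3 [46T→35T]: ω = 143.4474×46/35 = 188.5308 rpm, dir flips to −; running = −188.5308
Stage 4 [35T→42T]: ω = 188.5308×35/42 = 157.1090 rpm, dir flips to +; running = +157.1090
Stage 5 [72T→74T]: ω = 157.1090×72/74 = 152.8628 rpm, dir flips to −; running = −152.8628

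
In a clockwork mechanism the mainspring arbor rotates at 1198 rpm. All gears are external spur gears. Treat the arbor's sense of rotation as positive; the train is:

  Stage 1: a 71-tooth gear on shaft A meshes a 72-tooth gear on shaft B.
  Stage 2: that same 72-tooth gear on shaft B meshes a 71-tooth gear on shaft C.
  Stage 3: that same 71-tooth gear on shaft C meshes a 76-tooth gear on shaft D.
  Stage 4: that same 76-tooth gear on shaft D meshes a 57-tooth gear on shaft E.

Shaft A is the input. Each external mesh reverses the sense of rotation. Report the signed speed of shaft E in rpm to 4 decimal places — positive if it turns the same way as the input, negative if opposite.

Stage 1 [71T→72T]: ω = 1198.0000×71/72 = 1181.3611 rpm, dir flips to −; running = −1181.3611
Stage 2 [72T→71T]: ω = 1181.3611×72/71 = 1198.0000 rpm, dir flips to +; running = +1198.0000
Stage 3 [71T→76T]: ω = 1198.0000×71/76 = 1119.1842 rpm, dir flips to −; running = −1119.1842
Stage 4 [76T→57T]: ω = 1119.1842×76/57 = 1492.2456 rpm, dir flips to +; running = +1492.2456

+1492.2456 rpm (same as input, |ω| = 1492.2456 rpm)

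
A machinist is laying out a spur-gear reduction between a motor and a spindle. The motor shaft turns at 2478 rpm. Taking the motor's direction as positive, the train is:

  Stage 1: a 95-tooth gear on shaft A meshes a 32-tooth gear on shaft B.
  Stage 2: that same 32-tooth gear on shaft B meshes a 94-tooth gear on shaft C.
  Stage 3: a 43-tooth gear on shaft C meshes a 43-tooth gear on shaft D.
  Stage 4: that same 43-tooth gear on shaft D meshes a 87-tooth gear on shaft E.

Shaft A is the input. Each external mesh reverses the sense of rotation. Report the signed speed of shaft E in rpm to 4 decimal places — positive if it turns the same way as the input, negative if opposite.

+1237.7880 rpm (same as input, |ω| = 1237.7880 rpm)

Stage 1 [95T→32T]: ω = 2478.0000×95/32 = 7356.5625 rpm, dir flips to −; running = −7356.5625
Stage 2 [32T→94T]: ω = 7356.5625×32/94 = 2504.3617 rpm, dir flips to +; running = +2504.3617
Stage 3 [43T→43T]: ω = 2504.3617×43/43 = 2504.3617 rpm, dir flips to −; running = −2504.3617
Stage 4 [43T→87T]: ω = 2504.3617×43/87 = 1237.7880 rpm, dir flips to +; running = +1237.7880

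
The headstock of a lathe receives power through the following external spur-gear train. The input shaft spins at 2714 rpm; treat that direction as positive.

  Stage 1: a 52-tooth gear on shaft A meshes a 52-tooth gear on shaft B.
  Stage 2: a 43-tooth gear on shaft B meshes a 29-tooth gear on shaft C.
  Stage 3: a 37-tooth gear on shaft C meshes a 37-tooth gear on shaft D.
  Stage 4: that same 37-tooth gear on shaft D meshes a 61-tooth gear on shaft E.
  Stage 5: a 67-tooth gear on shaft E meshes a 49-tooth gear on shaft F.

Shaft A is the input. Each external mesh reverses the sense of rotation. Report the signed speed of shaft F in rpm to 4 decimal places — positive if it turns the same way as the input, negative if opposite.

-3337.5741 rpm (opposite to input, |ω| = 3337.5741 rpm)

Stage 1 [52T→52T]: ω = 2714.0000×52/52 = 2714.0000 rpm, dir flips to −; running = −2714.0000
Stage 2 [43T→29T]: ω = 2714.0000×43/29 = 4024.2069 rpm, dir flips to +; running = +4024.2069
Stage 3 [37T→37T]: ω = 4024.2069×37/37 = 4024.2069 rpm, dir flips to −; running = −4024.2069
Stage 4 [37T→61T]: ω = 4024.2069×37/61 = 2440.9124 rpm, dir flips to +; running = +2440.9124
Stage 5 [67T→49T]: ω = 2440.9124×67/49 = 3337.5741 rpm, dir flips to −; running = −3337.5741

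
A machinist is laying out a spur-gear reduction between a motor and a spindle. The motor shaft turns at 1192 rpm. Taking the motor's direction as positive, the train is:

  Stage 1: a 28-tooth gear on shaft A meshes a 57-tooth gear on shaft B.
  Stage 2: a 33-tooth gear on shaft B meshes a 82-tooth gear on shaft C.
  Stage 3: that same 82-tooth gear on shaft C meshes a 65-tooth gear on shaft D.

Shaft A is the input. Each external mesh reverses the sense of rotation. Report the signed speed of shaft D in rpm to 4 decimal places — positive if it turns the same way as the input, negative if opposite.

Stage 1 [28T→57T]: ω = 1192.0000×28/57 = 585.5439 rpm, dir flips to −; running = −585.5439
Stage 2 [33T→82T]: ω = 585.5439×33/82 = 235.6457 rpm, dir flips to +; running = +235.6457
Stage 3 [82T→65T]: ω = 235.6457×82/65 = 297.2761 rpm, dir flips to −; running = −297.2761

-297.2761 rpm (opposite to input, |ω| = 297.2761 rpm)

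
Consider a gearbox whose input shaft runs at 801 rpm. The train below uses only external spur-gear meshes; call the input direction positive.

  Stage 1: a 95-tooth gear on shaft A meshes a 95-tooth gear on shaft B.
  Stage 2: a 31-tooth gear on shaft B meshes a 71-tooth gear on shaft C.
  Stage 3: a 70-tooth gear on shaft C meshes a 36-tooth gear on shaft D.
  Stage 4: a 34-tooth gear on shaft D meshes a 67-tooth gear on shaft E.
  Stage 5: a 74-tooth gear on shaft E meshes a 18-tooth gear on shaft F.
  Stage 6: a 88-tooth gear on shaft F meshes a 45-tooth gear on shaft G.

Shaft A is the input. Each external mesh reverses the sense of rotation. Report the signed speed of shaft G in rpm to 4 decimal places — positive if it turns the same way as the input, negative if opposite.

+2774.3732 rpm (same as input, |ω| = 2774.3732 rpm)

Stage 1 [95T→95T]: ω = 801.0000×95/95 = 801.0000 rpm, dir flips to −; running = −801.0000
Stage 2 [31T→71T]: ω = 801.0000×31/71 = 349.7324 rpm, dir flips to +; running = +349.7324
Stage 3 [70T→36T]: ω = 349.7324×70/36 = 680.0352 rpm, dir flips to −; running = −680.0352
Stage 4 [34T→67T]: ω = 680.0352×34/67 = 345.0925 rpm, dir flips to +; running = +345.0925
Stage 5 [74T→18T]: ω = 345.0925×74/18 = 1418.7136 rpm, dir flips to −; running = −1418.7136
Stage 6 [88T→45T]: ω = 1418.7136×88/45 = 2774.3732 rpm, dir flips to +; running = +2774.3732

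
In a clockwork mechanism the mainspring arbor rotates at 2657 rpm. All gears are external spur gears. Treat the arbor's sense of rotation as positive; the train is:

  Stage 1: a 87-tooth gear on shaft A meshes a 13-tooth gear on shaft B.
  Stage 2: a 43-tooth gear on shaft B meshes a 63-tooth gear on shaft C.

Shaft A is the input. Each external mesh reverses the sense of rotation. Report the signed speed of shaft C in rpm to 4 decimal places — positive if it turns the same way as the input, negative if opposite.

Stage 1 [87T→13T]: ω = 2657.0000×87/13 = 17781.4615 rpm, dir flips to −; running = −17781.4615
Stage 2 [43T→63T]: ω = 17781.4615×43/63 = 12136.5531 rpm, dir flips to +; running = +12136.5531

+12136.5531 rpm (same as input, |ω| = 12136.5531 rpm)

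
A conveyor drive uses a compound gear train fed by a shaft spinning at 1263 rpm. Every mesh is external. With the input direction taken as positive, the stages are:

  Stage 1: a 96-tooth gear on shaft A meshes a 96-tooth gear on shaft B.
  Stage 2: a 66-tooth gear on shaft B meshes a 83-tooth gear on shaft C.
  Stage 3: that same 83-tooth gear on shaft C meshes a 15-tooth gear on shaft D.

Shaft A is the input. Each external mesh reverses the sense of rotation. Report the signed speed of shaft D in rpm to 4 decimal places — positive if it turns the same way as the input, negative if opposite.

-5557.2000 rpm (opposite to input, |ω| = 5557.2000 rpm)

Stage 1 [96T→96T]: ω = 1263.0000×96/96 = 1263.0000 rpm, dir flips to −; running = −1263.0000
Stage 2 [66T→83T]: ω = 1263.0000×66/83 = 1004.3133 rpm, dir flips to +; running = +1004.3133
Stage 3 [83T→15T]: ω = 1004.3133×83/15 = 5557.2000 rpm, dir flips to −; running = −5557.2000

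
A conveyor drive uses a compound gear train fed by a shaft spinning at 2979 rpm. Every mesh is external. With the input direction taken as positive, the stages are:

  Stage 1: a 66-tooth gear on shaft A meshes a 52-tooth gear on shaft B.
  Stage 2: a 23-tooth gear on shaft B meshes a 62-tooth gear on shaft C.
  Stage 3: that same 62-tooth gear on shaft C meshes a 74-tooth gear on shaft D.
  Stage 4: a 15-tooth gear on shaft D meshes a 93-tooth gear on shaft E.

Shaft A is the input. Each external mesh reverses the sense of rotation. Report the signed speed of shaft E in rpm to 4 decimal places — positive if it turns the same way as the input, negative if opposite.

+189.5464 rpm (same as input, |ω| = 189.5464 rpm)

Stage 1 [66T→52T]: ω = 2979.0000×66/52 = 3781.0385 rpm, dir flips to −; running = −3781.0385
Stage 2 [23T→62T]: ω = 3781.0385×23/62 = 1402.6433 rpm, dir flips to +; running = +1402.6433
Stage 3 [62T→74T]: ω = 1402.6433×62/74 = 1175.1876 rpm, dir flips to −; running = −1175.1876
Stage 4 [15T→93T]: ω = 1175.1876×15/93 = 189.5464 rpm, dir flips to +; running = +189.5464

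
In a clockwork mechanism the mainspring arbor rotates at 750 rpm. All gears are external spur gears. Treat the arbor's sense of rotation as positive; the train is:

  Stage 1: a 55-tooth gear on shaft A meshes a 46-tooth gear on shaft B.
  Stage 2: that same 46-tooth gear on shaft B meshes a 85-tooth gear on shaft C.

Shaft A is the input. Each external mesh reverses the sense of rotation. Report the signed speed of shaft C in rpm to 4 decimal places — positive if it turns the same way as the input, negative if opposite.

+485.2941 rpm (same as input, |ω| = 485.2941 rpm)

Stage 1 [55T→46T]: ω = 750.0000×55/46 = 896.7391 rpm, dir flips to −; running = −896.7391
Stage 2 [46T→85T]: ω = 896.7391×46/85 = 485.2941 rpm, dir flips to +; running = +485.2941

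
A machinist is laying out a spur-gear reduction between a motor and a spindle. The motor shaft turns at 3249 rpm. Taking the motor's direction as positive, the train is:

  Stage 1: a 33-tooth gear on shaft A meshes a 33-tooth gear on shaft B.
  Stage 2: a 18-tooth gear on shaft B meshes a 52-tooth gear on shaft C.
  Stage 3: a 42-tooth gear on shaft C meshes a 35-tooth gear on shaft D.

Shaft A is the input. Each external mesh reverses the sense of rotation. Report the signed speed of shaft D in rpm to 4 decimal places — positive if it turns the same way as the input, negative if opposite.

-1349.5846 rpm (opposite to input, |ω| = 1349.5846 rpm)

Stage 1 [33T→33T]: ω = 3249.0000×33/33 = 3249.0000 rpm, dir flips to −; running = −3249.0000
Stage 2 [18T→52T]: ω = 3249.0000×18/52 = 1124.6538 rpm, dir flips to +; running = +1124.6538
Stage 3 [42T→35T]: ω = 1124.6538×42/35 = 1349.5846 rpm, dir flips to −; running = −1349.5846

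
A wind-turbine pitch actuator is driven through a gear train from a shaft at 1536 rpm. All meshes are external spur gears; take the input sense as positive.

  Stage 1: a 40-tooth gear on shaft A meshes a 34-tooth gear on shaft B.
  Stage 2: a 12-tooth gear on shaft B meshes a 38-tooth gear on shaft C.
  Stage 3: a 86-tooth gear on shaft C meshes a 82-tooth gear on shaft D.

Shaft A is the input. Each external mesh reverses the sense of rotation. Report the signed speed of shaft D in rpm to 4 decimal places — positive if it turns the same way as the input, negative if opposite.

Stage 1 [40T→34T]: ω = 1536.0000×40/34 = 1807.0588 rpm, dir flips to −; running = −1807.0588
Stage 2 [12T→38T]: ω = 1807.0588×12/38 = 570.6502 rpm, dir flips to +; running = +570.6502
Stage 3 [86T→82T]: ω = 570.6502×86/82 = 598.4867 rpm, dir flips to −; running = −598.4867

-598.4867 rpm (opposite to input, |ω| = 598.4867 rpm)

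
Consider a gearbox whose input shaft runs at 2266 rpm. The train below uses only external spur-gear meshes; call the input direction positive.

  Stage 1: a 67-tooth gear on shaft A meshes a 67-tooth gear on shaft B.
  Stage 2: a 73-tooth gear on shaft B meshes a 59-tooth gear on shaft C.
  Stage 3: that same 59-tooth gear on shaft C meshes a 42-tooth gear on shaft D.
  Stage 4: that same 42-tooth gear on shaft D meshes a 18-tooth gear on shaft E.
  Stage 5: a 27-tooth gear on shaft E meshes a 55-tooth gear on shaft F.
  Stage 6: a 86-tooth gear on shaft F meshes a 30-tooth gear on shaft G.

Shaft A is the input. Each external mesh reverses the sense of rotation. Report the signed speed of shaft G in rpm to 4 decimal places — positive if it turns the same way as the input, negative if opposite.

Stage 1 [67T→67T]: ω = 2266.0000×67/67 = 2266.0000 rpm, dir flips to −; running = −2266.0000
Stage 2 [73T→59T]: ω = 2266.0000×73/59 = 2803.6949 rpm, dir flips to +; running = +2803.6949
Stage 3 [59T→42T]: ω = 2803.6949×59/42 = 3938.5238 rpm, dir flips to −; running = −3938.5238
Stage 4 [42T→18T]: ω = 3938.5238×42/18 = 9189.8889 rpm, dir flips to +; running = +9189.8889
Stage 5 [27T→55T]: ω = 9189.8889×27/55 = 4511.4000 rpm, dir flips to −; running = −4511.4000
Stage 6 [86T→30T]: ω = 4511.4000×86/30 = 12932.6800 rpm, dir flips to +; running = +12932.6800

+12932.6800 rpm (same as input, |ω| = 12932.6800 rpm)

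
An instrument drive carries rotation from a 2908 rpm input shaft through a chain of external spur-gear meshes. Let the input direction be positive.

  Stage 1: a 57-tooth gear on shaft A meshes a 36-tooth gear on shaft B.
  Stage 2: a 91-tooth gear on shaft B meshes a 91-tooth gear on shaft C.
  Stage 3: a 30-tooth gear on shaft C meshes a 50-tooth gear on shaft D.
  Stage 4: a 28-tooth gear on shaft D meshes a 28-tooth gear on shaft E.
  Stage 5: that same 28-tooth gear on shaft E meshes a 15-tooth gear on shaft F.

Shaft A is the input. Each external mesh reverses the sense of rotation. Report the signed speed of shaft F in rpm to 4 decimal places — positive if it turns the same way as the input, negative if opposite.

-5156.8533 rpm (opposite to input, |ω| = 5156.8533 rpm)

Stage 1 [57T→36T]: ω = 2908.0000×57/36 = 4604.3333 rpm, dir flips to −; running = −4604.3333
Stage 2 [91T→91T]: ω = 4604.3333×91/91 = 4604.3333 rpm, dir flips to +; running = +4604.3333
Stage 3 [30T→50T]: ω = 4604.3333×30/50 = 2762.6000 rpm, dir flips to −; running = −2762.6000
Stage 4 [28T→28T]: ω = 2762.6000×28/28 = 2762.6000 rpm, dir flips to +; running = +2762.6000
Stage 5 [28T→15T]: ω = 2762.6000×28/15 = 5156.8533 rpm, dir flips to −; running = −5156.8533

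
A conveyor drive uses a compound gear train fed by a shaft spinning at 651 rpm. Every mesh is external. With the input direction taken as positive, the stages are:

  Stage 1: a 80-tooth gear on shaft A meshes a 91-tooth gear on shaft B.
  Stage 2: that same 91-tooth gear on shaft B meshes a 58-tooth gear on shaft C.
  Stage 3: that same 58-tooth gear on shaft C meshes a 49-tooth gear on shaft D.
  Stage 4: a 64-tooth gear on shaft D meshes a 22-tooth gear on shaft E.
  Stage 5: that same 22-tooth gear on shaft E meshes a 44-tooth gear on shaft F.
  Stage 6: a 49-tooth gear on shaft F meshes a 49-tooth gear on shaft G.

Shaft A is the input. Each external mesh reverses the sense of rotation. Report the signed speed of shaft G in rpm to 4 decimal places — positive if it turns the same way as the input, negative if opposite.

+1545.9740 rpm (same as input, |ω| = 1545.9740 rpm)

Stage 1 [80T→91T]: ω = 651.0000×80/91 = 572.3077 rpm, dir flips to −; running = −572.3077
Stage 2 [91T→58T]: ω = 572.3077×91/58 = 897.9310 rpm, dir flips to +; running = +897.9310
Stage 3 [58T→49T]: ω = 897.9310×58/49 = 1062.8571 rpm, dir flips to −; running = −1062.8571
Stage 4 [64T→22T]: ω = 1062.8571×64/22 = 3091.9481 rpm, dir flips to +; running = +3091.9481
Stage 5 [22T→44T]: ω = 3091.9481×22/44 = 1545.9740 rpm, dir flips to −; running = −1545.9740
Stage 6 [49T→49T]: ω = 1545.9740×49/49 = 1545.9740 rpm, dir flips to +; running = +1545.9740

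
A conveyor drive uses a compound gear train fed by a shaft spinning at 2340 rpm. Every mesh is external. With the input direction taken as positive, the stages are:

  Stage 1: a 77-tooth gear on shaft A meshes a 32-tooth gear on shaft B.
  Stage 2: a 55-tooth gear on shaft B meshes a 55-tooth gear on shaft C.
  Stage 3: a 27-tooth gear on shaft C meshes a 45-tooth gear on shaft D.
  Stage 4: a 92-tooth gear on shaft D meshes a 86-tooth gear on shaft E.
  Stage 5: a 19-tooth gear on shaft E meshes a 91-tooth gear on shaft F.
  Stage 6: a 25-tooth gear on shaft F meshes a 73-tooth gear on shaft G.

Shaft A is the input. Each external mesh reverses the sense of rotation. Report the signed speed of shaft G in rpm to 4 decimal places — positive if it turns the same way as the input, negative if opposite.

+258.4203 rpm (same as input, |ω| = 258.4203 rpm)

Stage 1 [77T→32T]: ω = 2340.0000×77/32 = 5630.6250 rpm, dir flips to −; running = −5630.6250
Stage 2 [55T→55T]: ω = 5630.6250×55/55 = 5630.6250 rpm, dir flips to +; running = +5630.6250
Stage 3 [27T→45T]: ω = 5630.6250×27/45 = 3378.3750 rpm, dir flips to −; running = −3378.3750
Stage 4 [92T→86T]: ω = 3378.3750×92/86 = 3614.0756 rpm, dir flips to +; running = +3614.0756
Stage 5 [19T→91T]: ω = 3614.0756×19/91 = 754.5872 rpm, dir flips to −; running = −754.5872
Stage 6 [25T→73T]: ω = 754.5872×25/73 = 258.4203 rpm, dir flips to +; running = +258.4203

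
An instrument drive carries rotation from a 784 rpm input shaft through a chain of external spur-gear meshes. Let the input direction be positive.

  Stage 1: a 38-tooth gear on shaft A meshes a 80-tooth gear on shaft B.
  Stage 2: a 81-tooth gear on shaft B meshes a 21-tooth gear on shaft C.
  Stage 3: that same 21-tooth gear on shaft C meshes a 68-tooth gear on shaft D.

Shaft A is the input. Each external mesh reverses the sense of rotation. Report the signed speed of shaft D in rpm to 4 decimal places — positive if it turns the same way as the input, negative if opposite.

Stage 1 [38T→80T]: ω = 784.0000×38/80 = 372.4000 rpm, dir flips to −; running = −372.4000
Stage 2 [81T→21T]: ω = 372.4000×81/21 = 1436.4000 rpm, dir flips to +; running = +1436.4000
Stage 3 [21T→68T]: ω = 1436.4000×21/68 = 443.5941 rpm, dir flips to −; running = −443.5941

-443.5941 rpm (opposite to input, |ω| = 443.5941 rpm)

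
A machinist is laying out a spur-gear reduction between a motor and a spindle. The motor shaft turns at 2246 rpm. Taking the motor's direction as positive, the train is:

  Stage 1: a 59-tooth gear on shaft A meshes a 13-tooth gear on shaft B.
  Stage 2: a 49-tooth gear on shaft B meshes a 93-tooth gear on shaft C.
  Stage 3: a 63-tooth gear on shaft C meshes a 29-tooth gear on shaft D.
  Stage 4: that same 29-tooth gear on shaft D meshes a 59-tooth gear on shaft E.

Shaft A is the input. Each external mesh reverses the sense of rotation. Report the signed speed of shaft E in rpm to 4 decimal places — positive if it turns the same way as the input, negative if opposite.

+5734.8238 rpm (same as input, |ω| = 5734.8238 rpm)

Stage 1 [59T→13T]: ω = 2246.0000×59/13 = 10193.3846 rpm, dir flips to −; running = −10193.3846
Stage 2 [49T→93T]: ω = 10193.3846×49/93 = 5370.7080 rpm, dir flips to +; running = +5370.7080
Stage 3 [63T→29T]: ω = 5370.7080×63/29 = 11667.4002 rpm, dir flips to −; running = −11667.4002
Stage 4 [29T→59T]: ω = 11667.4002×29/59 = 5734.8238 rpm, dir flips to +; running = +5734.8238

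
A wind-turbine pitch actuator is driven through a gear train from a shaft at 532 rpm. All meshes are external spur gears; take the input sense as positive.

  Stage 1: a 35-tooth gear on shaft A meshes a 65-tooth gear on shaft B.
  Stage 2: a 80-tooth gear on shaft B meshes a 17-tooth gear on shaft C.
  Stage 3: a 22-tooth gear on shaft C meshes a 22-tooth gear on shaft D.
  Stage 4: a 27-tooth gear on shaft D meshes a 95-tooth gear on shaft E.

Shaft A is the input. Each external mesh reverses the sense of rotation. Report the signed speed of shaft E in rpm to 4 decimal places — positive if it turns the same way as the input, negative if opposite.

+383.1312 rpm (same as input, |ω| = 383.1312 rpm)

Stage 1 [35T→65T]: ω = 532.0000×35/65 = 286.4615 rpm, dir flips to −; running = −286.4615
Stage 2 [80T→17T]: ω = 286.4615×80/17 = 1348.0543 rpm, dir flips to +; running = +1348.0543
Stage 3 [22T→22T]: ω = 1348.0543×22/22 = 1348.0543 rpm, dir flips to −; running = −1348.0543
Stage 4 [27T→95T]: ω = 1348.0543×27/95 = 383.1312 rpm, dir flips to +; running = +383.1312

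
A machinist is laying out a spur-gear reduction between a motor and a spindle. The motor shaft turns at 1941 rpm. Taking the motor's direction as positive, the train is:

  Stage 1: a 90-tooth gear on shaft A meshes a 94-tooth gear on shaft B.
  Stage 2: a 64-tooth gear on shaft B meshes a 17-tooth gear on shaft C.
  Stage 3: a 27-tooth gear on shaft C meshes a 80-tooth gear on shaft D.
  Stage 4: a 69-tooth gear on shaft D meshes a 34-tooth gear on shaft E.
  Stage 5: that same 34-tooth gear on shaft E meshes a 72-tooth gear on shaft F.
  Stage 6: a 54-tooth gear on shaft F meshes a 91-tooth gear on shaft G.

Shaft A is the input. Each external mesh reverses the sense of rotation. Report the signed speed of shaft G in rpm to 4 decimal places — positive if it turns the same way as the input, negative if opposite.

Stage 1 [90T→94T]: ω = 1941.0000×90/94 = 1858.4043 rpm, dir flips to −; running = −1858.4043
Stage 2 [64T→17T]: ω = 1858.4043×64/17 = 6996.3454 rpm, dir flips to +; running = +6996.3454
Stage 3 [27T→80T]: ω = 6996.3454×27/80 = 2361.2666 rpm, dir flips to −; running = −2361.2666
Stage 4 [69T→34T]: ω = 2361.2666×69/34 = 4791.9822 rpm, dir flips to +; running = +4791.9822
Stage 5 [34T→72T]: ω = 4791.9822×34/72 = 2262.8805 rpm, dir flips to −; running = −2262.8805
Stage 6 [54T→91T]: ω = 2262.8805×54/91 = 1342.8082 rpm, dir flips to +; running = +1342.8082

+1342.8082 rpm (same as input, |ω| = 1342.8082 rpm)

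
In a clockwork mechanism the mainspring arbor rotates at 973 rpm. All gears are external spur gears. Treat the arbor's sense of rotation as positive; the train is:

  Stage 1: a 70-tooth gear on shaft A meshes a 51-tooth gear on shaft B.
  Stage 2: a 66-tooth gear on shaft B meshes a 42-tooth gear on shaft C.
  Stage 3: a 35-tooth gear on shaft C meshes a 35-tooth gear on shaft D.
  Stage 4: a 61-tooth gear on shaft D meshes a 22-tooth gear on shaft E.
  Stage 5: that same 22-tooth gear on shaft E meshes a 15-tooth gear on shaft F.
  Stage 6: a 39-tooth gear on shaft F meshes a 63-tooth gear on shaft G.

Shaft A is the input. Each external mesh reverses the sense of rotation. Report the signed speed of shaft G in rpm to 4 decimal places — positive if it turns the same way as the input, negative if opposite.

Stage 1 [70T→51T]: ω = 973.0000×70/51 = 1335.4902 rpm, dir flips to −; running = −1335.4902
Stage 2 [66T→42T]: ω = 1335.4902×66/42 = 2098.6275 rpm, dir flips to +; running = +2098.6275
Stage 3 [35T→35T]: ω = 2098.6275×35/35 = 2098.6275 rpm, dir flips to −; running = −2098.6275
Stage 4 [61T→22T]: ω = 2098.6275×61/22 = 5818.9216 rpm, dir flips to +; running = +5818.9216
Stage 5 [22T→15T]: ω = 5818.9216×22/15 = 8534.4183 rpm, dir flips to −; running = −8534.4183
Stage 6 [39T→63T]: ω = 8534.4183×39/63 = 5283.2113 rpm, dir flips to +; running = +5283.2113

+5283.2113 rpm (same as input, |ω| = 5283.2113 rpm)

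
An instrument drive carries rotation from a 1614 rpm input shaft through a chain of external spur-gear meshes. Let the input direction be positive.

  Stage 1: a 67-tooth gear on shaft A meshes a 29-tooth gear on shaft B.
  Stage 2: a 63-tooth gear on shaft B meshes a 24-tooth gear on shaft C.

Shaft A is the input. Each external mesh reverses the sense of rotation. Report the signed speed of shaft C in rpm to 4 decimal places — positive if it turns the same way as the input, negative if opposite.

+9788.3534 rpm (same as input, |ω| = 9788.3534 rpm)

Stage 1 [67T→29T]: ω = 1614.0000×67/29 = 3728.8966 rpm, dir flips to −; running = −3728.8966
Stage 2 [63T→24T]: ω = 3728.8966×63/24 = 9788.3534 rpm, dir flips to +; running = +9788.3534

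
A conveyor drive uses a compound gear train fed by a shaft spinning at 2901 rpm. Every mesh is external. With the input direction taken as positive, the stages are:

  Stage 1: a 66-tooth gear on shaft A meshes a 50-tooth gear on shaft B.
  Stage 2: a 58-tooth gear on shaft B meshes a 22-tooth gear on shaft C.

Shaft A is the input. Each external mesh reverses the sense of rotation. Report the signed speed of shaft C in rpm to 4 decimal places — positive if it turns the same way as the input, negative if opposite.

+10095.4800 rpm (same as input, |ω| = 10095.4800 rpm)

Stage 1 [66T→50T]: ω = 2901.0000×66/50 = 3829.3200 rpm, dir flips to −; running = −3829.3200
Stage 2 [58T→22T]: ω = 3829.3200×58/22 = 10095.4800 rpm, dir flips to +; running = +10095.4800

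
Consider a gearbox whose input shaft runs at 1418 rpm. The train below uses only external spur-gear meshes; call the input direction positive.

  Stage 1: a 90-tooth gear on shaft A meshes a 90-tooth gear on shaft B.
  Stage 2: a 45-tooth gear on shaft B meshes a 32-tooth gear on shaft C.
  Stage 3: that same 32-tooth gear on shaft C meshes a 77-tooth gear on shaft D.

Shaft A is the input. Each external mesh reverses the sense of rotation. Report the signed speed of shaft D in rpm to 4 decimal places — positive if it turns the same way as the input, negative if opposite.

-828.7013 rpm (opposite to input, |ω| = 828.7013 rpm)

Stage 1 [90T→90T]: ω = 1418.0000×90/90 = 1418.0000 rpm, dir flips to −; running = −1418.0000
Stage 2 [45T→32T]: ω = 1418.0000×45/32 = 1994.0625 rpm, dir flips to +; running = +1994.0625
Stage 3 [32T→77T]: ω = 1994.0625×32/77 = 828.7013 rpm, dir flips to −; running = −828.7013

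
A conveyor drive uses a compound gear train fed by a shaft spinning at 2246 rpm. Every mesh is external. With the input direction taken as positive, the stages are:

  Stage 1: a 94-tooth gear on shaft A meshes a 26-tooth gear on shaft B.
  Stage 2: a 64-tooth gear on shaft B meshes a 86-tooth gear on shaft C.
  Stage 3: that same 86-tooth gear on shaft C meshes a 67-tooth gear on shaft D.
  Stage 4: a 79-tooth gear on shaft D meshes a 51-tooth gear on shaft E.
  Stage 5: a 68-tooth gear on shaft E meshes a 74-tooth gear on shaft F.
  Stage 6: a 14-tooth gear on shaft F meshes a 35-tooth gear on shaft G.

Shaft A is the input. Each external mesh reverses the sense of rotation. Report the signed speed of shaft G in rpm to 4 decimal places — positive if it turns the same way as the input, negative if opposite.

+4416.3504 rpm (same as input, |ω| = 4416.3504 rpm)

Stage 1 [94T→26T]: ω = 2246.0000×94/26 = 8120.1538 rpm, dir flips to −; running = −8120.1538
Stage 2 [64T→86T]: ω = 8120.1538×64/86 = 6042.9052 rpm, dir flips to +; running = +6042.9052
Stage 3 [86T→67T]: ω = 6042.9052×86/67 = 7756.5649 rpm, dir flips to −; running = −7756.5649
Stage 4 [79T→51T]: ω = 7756.5649×79/51 = 12015.0711 rpm, dir flips to +; running = +12015.0711
Stage 5 [68T→74T]: ω = 12015.0711×68/74 = 11040.8761 rpm, dir flips to −; running = −11040.8761
Stage 6 [14T→35T]: ω = 11040.8761×14/35 = 4416.3504 rpm, dir flips to +; running = +4416.3504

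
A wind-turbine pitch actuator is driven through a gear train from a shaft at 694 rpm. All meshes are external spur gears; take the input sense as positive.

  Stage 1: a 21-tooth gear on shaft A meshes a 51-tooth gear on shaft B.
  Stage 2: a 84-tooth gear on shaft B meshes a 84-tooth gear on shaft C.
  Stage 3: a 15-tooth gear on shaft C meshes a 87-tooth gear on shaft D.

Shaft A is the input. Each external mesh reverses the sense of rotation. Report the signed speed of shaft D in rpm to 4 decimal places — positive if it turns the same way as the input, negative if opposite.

Stage 1 [21T→51T]: ω = 694.0000×21/51 = 285.7647 rpm, dir flips to −; running = −285.7647
Stage 2 [84T→84T]: ω = 285.7647×84/84 = 285.7647 rpm, dir flips to +; running = +285.7647
Stage 3 [15T→87T]: ω = 285.7647×15/87 = 49.2698 rpm, dir flips to −; running = −49.2698

-49.2698 rpm (opposite to input, |ω| = 49.2698 rpm)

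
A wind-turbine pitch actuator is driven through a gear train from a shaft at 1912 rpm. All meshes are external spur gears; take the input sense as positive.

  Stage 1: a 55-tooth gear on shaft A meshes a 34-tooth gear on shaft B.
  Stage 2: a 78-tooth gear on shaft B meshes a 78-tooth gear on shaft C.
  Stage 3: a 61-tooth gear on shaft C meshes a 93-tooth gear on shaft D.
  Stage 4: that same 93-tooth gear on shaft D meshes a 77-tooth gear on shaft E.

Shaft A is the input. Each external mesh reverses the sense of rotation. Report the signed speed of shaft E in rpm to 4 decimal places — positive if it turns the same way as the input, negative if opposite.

+2450.2521 rpm (same as input, |ω| = 2450.2521 rpm)

Stage 1 [55T→34T]: ω = 1912.0000×55/34 = 3092.9412 rpm, dir flips to −; running = −3092.9412
Stage 2 [78T→78T]: ω = 3092.9412×78/78 = 3092.9412 rpm, dir flips to +; running = +3092.9412
Stage 3 [61T→93T]: ω = 3092.9412×61/93 = 2028.7034 rpm, dir flips to −; running = −2028.7034
Stage 4 [93T→77T]: ω = 2028.7034×93/77 = 2450.2521 rpm, dir flips to +; running = +2450.2521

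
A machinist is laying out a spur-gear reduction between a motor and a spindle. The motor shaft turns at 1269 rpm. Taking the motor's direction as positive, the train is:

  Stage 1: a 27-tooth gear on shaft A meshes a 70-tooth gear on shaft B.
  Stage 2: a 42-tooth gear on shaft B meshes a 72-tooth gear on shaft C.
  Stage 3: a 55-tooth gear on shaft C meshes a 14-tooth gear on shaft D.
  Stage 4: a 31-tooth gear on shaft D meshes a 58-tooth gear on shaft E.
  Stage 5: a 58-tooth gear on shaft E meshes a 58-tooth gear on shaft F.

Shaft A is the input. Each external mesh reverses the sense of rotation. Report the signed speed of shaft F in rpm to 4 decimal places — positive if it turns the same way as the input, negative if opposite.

Stage 1 [27T→70T]: ω = 1269.0000×27/70 = 489.4714 rpm, dir flips to −; running = −489.4714
Stage 2 [42T→72T]: ω = 489.4714×42/72 = 285.5250 rpm, dir flips to +; running = +285.5250
Stage 3 [55T→14T]: ω = 285.5250×55/14 = 1121.7054 rpm, dir flips to −; running = −1121.7054
Stage 4 [31T→58T]: ω = 1121.7054×31/58 = 599.5322 rpm, dir flips to +; running = +599.5322
Stage 5 [58T→58T]: ω = 599.5322×58/58 = 599.5322 rpm, dir flips to −; running = −599.5322

-599.5322 rpm (opposite to input, |ω| = 599.5322 rpm)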